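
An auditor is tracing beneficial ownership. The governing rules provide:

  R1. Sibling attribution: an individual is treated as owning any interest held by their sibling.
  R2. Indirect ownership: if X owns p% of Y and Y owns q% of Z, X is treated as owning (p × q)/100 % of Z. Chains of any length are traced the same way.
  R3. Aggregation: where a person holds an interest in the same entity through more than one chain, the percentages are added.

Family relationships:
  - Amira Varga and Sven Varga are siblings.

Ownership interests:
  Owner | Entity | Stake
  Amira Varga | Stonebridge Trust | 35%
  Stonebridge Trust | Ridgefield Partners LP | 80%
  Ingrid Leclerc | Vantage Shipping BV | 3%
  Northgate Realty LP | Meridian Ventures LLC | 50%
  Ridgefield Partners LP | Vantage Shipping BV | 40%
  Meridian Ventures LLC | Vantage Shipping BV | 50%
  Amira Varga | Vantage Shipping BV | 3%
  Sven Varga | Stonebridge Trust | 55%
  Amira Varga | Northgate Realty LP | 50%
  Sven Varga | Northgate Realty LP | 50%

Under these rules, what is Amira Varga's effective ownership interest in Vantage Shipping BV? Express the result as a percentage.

56.8%

By sibling attribution (R1), Amira Varga is treated as also owning Sven Varga's interest in Stonebridge Trust, giving 35% + 55% = 90%.
By sibling attribution (R1), Amira Varga is treated as also owning Sven Varga's interest in Northgate Realty LP, giving 50% + 50% = 100%.
Chain via Stonebridge Trust → Ridgefield Partners LP (R2): 90% × 80% × 40% = 28.8% of Vantage Shipping BV.
Chain via Northgate Realty LP → Meridian Ventures LLC (R2): 100% × 50% × 50% = 25% of Vantage Shipping BV.
Direct interest in Vantage Shipping BV: 3%.
Aggregating (R3): 28.8% + 25% + 3% = 56.8%.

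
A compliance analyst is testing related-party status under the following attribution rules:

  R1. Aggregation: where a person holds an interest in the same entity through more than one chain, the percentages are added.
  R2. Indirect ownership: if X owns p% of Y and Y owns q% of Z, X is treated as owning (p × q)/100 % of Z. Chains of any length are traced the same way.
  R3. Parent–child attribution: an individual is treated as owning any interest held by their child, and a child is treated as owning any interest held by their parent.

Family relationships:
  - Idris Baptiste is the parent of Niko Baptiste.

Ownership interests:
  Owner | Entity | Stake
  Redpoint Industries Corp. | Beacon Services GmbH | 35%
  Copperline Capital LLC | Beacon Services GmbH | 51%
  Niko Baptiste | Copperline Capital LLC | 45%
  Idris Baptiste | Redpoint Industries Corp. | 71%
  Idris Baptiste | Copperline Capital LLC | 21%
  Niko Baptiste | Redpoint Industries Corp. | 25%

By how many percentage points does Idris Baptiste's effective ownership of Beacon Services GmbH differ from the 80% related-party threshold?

12.74

By parent–child attribution (R3), Idris Baptiste is treated as also owning Niko Baptiste's interest in Copperline Capital LLC, giving 21% + 45% = 66%.
By parent–child attribution (R3), Idris Baptiste is treated as also owning Niko Baptiste's interest in Redpoint Industries Corp, giving 71% + 25% = 96%.
Chain via Copperline Capital LLC (R2): 66% × 51% = 33.66% of Beacon Services GmbH.
Chain via Redpoint Industries Corp. (R2): 96% × 35% = 33.6% of Beacon Services GmbH.
Aggregating (R1): 33.66% + 33.6% = 67.26%.
67.26% falls short of the 80% threshold by 12.74 percentage points.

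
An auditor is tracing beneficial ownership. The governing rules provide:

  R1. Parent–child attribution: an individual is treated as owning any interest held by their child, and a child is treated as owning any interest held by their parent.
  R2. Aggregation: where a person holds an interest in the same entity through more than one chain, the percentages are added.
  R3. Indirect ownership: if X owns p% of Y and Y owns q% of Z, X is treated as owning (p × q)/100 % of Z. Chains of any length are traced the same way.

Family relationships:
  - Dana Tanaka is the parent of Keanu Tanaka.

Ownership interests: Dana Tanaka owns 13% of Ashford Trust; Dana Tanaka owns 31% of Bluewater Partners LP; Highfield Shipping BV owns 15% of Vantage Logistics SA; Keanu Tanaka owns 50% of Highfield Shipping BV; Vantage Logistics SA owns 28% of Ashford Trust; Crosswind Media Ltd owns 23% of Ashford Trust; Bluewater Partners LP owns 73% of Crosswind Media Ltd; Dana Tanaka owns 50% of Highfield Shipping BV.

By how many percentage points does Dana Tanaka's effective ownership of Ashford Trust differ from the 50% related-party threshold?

By parent–child attribution (R1), Dana Tanaka is treated as also owning Keanu Tanaka's interest in Highfield Shipping BV, giving 50% + 50% = 100%.
Chain via Bluewater Partners LP → Crosswind Media Ltd (R3): 31% × 73% × 23% = 5.2049% of Ashford Trust.
Chain via Highfield Shipping BV → Vantage Logistics SA (R3): 100% × 15% × 28% = 4.2% of Ashford Trust.
Direct interest in Ashford Trust: 13%.
Aggregating (R2): 5.2049% + 4.2% + 13% = 22.4049%.
22.4049% falls short of the 50% threshold by 27.5951 percentage points.

27.5951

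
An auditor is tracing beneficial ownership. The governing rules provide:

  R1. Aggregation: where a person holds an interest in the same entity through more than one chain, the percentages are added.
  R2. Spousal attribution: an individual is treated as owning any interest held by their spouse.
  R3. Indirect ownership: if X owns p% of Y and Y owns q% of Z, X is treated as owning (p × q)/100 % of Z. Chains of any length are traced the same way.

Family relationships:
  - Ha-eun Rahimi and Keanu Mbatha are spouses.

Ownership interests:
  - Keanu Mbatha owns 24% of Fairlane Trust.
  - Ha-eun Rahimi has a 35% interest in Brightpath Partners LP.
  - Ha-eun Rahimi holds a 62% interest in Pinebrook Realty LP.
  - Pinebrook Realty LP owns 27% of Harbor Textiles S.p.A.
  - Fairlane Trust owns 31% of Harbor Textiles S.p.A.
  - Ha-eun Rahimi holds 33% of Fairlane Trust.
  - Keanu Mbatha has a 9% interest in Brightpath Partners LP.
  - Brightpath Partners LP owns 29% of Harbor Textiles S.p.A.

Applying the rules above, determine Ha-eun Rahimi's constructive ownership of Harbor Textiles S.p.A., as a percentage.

By spousal attribution (R2), Ha-eun Rahimi is treated as also owning Keanu Mbatha's interest in Fairlane Trust, giving 33% + 24% = 57%.
By spousal attribution (R2), Ha-eun Rahimi is treated as also owning Keanu Mbatha's interest in Brightpath Partners LP, giving 35% + 9% = 44%.
Chain via Fairlane Trust (R3): 57% × 31% = 17.67% of Harbor Textiles S.p.A.
Chain via Pinebrook Realty LP (R3): 62% × 27% = 16.74% of Harbor Textiles S.p.A.
Chain via Brightpath Partners LP (R3): 44% × 29% = 12.76% of Harbor Textiles S.p.A.
Aggregating (R1): 17.67% + 16.74% + 12.76% = 47.17%.

47.17%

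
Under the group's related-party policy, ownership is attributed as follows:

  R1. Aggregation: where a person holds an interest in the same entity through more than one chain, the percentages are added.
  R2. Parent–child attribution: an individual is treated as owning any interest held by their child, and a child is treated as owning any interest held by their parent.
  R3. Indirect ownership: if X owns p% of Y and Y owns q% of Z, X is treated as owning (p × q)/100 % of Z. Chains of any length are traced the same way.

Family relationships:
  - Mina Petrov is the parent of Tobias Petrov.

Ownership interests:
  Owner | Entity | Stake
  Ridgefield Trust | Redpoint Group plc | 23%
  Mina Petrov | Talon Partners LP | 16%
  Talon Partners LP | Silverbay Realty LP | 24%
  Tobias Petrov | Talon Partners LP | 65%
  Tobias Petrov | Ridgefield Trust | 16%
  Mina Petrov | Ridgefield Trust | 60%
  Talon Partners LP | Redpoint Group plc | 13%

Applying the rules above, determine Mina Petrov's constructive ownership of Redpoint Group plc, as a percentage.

28.01%

By parent–child attribution (R2), Mina Petrov is treated as also owning Tobias Petrov's interest in Ridgefield Trust, giving 60% + 16% = 76%.
By parent–child attribution (R2), Mina Petrov is treated as also owning Tobias Petrov's interest in Talon Partners LP, giving 16% + 65% = 81%.
Chain via Ridgefield Trust (R3): 76% × 23% = 17.48% of Redpoint Group plc.
Chain via Talon Partners LP (R3): 81% × 13% = 10.53% of Redpoint Group plc.
Aggregating (R1): 17.48% + 10.53% = 28.01%.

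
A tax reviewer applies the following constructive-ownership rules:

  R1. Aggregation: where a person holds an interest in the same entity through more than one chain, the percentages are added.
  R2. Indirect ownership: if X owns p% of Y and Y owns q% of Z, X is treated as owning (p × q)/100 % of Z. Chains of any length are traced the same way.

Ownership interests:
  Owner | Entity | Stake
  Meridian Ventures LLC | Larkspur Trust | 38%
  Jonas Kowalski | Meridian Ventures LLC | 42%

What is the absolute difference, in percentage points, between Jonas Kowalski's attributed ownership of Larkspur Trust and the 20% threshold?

Chain via Meridian Ventures LLC (R2): 42% × 38% = 15.96% of Larkspur Trust.
15.96% falls short of the 20% threshold by 4.04 percentage points.

4.04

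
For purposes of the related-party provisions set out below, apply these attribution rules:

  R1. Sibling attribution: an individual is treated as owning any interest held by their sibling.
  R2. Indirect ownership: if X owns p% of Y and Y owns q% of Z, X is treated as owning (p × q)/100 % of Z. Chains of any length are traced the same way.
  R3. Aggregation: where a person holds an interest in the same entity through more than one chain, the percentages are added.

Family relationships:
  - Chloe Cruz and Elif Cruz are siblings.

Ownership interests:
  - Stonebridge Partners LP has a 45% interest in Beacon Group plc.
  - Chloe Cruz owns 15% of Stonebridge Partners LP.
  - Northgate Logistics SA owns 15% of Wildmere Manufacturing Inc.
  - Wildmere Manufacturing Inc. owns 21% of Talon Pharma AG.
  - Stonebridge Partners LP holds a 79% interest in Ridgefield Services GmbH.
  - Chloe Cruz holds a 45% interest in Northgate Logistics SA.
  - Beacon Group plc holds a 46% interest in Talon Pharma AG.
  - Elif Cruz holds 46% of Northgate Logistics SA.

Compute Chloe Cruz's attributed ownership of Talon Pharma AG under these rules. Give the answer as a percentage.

5.9715%

By sibling attribution (R1), Chloe Cruz is treated as also owning Elif Cruz's interest in Northgate Logistics SA, giving 45% + 46% = 91%.
Chain via Northgate Logistics SA → Wildmere Manufacturing Inc. (R2): 91% × 15% × 21% = 2.8665% of Talon Pharma AG.
Chain via Stonebridge Partners LP → Beacon Group plc (R2): 15% × 45% × 46% = 3.105% of Talon Pharma AG.
Aggregating (R3): 2.8665% + 3.105% = 5.9715%.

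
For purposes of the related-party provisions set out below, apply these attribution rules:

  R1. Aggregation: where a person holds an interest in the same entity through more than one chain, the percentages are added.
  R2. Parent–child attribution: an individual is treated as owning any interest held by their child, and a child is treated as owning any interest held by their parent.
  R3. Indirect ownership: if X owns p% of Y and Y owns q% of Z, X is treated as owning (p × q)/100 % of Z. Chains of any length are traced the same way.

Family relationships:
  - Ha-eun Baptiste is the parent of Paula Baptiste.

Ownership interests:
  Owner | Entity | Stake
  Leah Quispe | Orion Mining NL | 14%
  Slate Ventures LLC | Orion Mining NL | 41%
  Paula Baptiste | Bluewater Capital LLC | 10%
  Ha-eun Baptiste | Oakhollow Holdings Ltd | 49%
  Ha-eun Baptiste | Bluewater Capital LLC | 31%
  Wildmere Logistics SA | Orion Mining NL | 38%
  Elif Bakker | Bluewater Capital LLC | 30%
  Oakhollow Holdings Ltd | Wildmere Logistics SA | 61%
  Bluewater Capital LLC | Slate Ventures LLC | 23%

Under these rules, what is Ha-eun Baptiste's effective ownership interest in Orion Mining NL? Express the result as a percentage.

15.2245%

By parent–child attribution (R2), Ha-eun Baptiste is treated as also owning Paula Baptiste's interest in Bluewater Capital LLC, giving 31% + 10% = 41%.
Chain via Oakhollow Holdings Ltd → Wildmere Logistics SA (R3): 49% × 61% × 38% = 11.3582% of Orion Mining NL.
Chain via Bluewater Capital LLC → Slate Ventures LLC (R3): 41% × 23% × 41% = 3.8663% of Orion Mining NL.
Aggregating (R1): 11.3582% + 3.8663% = 15.2245%.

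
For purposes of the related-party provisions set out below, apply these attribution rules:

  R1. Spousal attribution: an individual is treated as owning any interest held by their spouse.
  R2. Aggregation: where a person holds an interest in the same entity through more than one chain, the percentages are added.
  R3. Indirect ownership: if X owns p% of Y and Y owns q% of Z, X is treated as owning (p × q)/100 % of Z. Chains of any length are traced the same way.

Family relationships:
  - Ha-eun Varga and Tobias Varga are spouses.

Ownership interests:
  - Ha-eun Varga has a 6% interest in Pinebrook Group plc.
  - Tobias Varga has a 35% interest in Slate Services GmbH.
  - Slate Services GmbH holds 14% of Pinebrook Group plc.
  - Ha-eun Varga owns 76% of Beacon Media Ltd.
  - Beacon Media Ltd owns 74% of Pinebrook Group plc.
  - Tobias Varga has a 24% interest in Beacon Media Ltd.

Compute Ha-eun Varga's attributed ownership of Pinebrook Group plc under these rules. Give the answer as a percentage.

84.9%

By spousal attribution (R1), Ha-eun Varga is treated as also owning Tobias Varga's interest in Beacon Media Ltd, giving 76% + 24% = 100%.
By spousal attribution (R1), Ha-eun Varga is treated as owning Tobias Varga's 35% interest in Slate Services GmbH.
Chain via Beacon Media Ltd (R3): 100% × 74% = 74% of Pinebrook Group plc.
Direct interest in Pinebrook Group plc: 6%.
Chain via Slate Services GmbH (R3): 35% × 14% = 4.9% of Pinebrook Group plc.
Aggregating (R2): 74% + 6% + 4.9% = 84.9%.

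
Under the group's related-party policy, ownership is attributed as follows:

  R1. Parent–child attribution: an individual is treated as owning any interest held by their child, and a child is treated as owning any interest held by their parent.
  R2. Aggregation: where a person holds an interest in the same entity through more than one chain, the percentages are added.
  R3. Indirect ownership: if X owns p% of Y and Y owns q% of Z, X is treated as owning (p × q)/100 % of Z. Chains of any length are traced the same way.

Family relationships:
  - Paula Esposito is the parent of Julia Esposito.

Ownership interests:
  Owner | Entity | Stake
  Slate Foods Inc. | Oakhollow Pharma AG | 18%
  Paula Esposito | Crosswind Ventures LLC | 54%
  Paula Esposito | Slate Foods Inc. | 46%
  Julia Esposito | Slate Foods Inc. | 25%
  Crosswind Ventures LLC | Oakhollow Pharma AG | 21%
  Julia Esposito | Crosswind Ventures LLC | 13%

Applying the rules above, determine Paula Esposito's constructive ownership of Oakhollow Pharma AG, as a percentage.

26.85%

By parent–child attribution (R1), Paula Esposito is treated as also owning Julia Esposito's interest in Slate Foods Inc, giving 46% + 25% = 71%.
By parent–child attribution (R1), Paula Esposito is treated as also owning Julia Esposito's interest in Crosswind Ventures LLC, giving 54% + 13% = 67%.
Chain via Slate Foods Inc. (R3): 71% × 18% = 12.78% of Oakhollow Pharma AG.
Chain via Crosswind Ventures LLC (R3): 67% × 21% = 14.07% of Oakhollow Pharma AG.
Aggregating (R2): 12.78% + 14.07% = 26.85%.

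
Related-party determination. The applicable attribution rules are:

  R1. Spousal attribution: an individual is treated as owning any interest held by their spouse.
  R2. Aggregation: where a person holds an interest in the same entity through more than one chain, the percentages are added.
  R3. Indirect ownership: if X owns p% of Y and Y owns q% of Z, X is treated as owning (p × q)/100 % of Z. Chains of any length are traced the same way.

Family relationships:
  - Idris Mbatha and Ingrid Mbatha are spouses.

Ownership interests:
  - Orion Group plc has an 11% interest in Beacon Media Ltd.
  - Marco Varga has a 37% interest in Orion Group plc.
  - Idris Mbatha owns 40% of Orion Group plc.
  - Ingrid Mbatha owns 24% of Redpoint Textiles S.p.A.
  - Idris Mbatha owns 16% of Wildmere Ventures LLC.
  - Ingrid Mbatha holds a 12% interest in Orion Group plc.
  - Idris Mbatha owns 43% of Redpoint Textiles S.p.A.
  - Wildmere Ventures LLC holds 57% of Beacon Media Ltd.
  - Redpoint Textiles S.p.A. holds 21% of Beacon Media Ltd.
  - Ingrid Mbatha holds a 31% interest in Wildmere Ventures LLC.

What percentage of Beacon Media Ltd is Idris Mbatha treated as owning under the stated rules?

By spousal attribution (R1), Idris Mbatha is treated as also owning Ingrid Mbatha's interest in Orion Group plc, giving 40% + 12% = 52%.
By spousal attribution (R1), Idris Mbatha is treated as also owning Ingrid Mbatha's interest in Wildmere Ventures LLC, giving 16% + 31% = 47%.
By spousal attribution (R1), Idris Mbatha is treated as also owning Ingrid Mbatha's interest in Redpoint Textiles S.p.A, giving 43% + 24% = 67%.
Chain via Orion Group plc (R3): 52% × 11% = 5.72% of Beacon Media Ltd.
Chain via Wildmere Ventures LLC (R3): 47% × 57% = 26.79% of Beacon Media Ltd.
Chain via Redpoint Textiles S.p.A. (R3): 67% × 21% = 14.07% of Beacon Media Ltd.
Aggregating (R2): 5.72% + 26.79% + 14.07% = 46.58%.

46.58%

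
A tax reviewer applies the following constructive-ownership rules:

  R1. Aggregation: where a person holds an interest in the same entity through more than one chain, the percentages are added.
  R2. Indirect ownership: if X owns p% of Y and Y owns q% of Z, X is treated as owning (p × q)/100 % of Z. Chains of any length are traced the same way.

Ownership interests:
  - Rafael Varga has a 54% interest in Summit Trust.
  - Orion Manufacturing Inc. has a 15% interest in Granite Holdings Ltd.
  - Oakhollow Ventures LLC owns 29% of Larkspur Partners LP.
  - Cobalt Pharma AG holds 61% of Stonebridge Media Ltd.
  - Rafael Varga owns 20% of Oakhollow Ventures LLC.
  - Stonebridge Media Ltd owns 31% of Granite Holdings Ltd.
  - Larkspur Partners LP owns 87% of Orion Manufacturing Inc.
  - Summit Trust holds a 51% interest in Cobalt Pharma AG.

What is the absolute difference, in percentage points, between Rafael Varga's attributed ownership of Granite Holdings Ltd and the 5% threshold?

Chain via Oakhollow Ventures LLC → Larkspur Partners LP → Orion Manufacturing Inc. (R2): 20% × 29% × 87% × 15% = 0.7569% of Granite Holdings Ltd.
Chain via Summit Trust → Cobalt Pharma AG → Stonebridge Media Ltd (R2): 54% × 51% × 61% × 31% = 5.207814% of Granite Holdings Ltd.
Aggregating (R1): 0.7569% + 5.207814% = 5.964714%.
5.964714% exceeds the 5% threshold by 0.964714 percentage points.

0.964714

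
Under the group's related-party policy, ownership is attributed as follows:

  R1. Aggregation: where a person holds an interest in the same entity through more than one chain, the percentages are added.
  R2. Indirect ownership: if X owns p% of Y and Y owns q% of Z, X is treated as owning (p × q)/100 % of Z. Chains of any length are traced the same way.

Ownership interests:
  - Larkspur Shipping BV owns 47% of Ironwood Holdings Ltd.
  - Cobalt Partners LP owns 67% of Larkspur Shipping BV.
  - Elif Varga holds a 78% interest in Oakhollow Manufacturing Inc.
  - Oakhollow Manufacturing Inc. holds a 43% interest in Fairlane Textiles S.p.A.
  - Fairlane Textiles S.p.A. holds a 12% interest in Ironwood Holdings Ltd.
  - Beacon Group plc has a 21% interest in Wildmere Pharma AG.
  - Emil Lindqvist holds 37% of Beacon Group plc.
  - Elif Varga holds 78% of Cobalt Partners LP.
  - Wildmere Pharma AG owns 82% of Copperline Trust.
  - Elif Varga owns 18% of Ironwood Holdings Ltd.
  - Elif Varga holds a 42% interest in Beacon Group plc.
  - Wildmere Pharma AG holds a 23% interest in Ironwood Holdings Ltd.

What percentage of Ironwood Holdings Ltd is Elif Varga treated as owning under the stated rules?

48.6156%

Chain via Beacon Group plc → Wildmere Pharma AG (R2): 42% × 21% × 23% = 2.0286% of Ironwood Holdings Ltd.
Chain via Oakhollow Manufacturing Inc. → Fairlane Textiles S.p.A. (R2): 78% × 43% × 12% = 4.0248% of Ironwood Holdings Ltd.
Chain via Cobalt Partners LP → Larkspur Shipping BV (R2): 78% × 67% × 47% = 24.5622% of Ironwood Holdings Ltd.
Direct interest in Ironwood Holdings Ltd: 18%.
Aggregating (R1): 2.0286% + 4.0248% + 24.5622% + 18% = 48.6156%.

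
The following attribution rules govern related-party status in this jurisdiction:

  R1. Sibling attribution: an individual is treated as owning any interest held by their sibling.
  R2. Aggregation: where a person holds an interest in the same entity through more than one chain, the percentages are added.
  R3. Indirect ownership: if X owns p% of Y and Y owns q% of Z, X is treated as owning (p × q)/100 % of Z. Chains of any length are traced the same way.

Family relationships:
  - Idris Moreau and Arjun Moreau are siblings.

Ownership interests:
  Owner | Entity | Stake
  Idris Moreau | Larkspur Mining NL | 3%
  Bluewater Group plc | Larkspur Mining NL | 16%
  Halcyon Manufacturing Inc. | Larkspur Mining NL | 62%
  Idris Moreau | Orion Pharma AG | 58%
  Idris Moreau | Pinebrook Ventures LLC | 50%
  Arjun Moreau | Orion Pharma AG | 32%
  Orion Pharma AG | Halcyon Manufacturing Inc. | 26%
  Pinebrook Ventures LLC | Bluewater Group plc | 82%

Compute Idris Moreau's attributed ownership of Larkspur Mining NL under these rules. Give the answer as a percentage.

24.068%

By sibling attribution (R1), Idris Moreau is treated as also owning Arjun Moreau's interest in Orion Pharma AG, giving 58% + 32% = 90%.
Chain via Pinebrook Ventures LLC → Bluewater Group plc (R3): 50% × 82% × 16% = 6.56% of Larkspur Mining NL.
Chain via Orion Pharma AG → Halcyon Manufacturing Inc. (R3): 90% × 26% × 62% = 14.508% of Larkspur Mining NL.
Direct interest in Larkspur Mining NL: 3%.
Aggregating (R2): 6.56% + 14.508% + 3% = 24.068%.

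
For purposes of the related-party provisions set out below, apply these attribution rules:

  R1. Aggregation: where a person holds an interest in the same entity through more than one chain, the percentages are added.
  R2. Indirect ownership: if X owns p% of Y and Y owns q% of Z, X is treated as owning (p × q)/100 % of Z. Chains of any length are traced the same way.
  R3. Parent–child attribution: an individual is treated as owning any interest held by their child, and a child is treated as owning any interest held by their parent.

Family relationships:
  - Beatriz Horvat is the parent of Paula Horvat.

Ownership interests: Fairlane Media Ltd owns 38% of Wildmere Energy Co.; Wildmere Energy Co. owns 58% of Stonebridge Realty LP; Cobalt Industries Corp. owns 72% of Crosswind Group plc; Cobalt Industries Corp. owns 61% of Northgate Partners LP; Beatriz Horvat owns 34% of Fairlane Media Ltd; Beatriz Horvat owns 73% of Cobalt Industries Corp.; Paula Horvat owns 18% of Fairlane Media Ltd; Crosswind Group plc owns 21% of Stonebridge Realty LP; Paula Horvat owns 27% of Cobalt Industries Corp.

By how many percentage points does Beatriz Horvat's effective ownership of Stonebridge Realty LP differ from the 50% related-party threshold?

By parent–child attribution (R3), Beatriz Horvat is treated as also owning Paula Horvat's interest in Fairlane Media Ltd, giving 34% + 18% = 52%.
By parent–child attribution (R3), Beatriz Horvat is treated as also owning Paula Horvat's interest in Cobalt Industries Corp, giving 73% + 27% = 100%.
Chain via Fairlane Media Ltd → Wildmere Energy Co. (R2): 52% × 38% × 58% = 11.4608% of Stonebridge Realty LP.
Chain via Cobalt Industries Corp. → Crosswind Group plc (R2): 100% × 72% × 21% = 15.12% of Stonebridge Realty LP.
Aggregating (R1): 11.4608% + 15.12% = 26.5808%.
26.5808% falls short of the 50% threshold by 23.4192 percentage points.

23.4192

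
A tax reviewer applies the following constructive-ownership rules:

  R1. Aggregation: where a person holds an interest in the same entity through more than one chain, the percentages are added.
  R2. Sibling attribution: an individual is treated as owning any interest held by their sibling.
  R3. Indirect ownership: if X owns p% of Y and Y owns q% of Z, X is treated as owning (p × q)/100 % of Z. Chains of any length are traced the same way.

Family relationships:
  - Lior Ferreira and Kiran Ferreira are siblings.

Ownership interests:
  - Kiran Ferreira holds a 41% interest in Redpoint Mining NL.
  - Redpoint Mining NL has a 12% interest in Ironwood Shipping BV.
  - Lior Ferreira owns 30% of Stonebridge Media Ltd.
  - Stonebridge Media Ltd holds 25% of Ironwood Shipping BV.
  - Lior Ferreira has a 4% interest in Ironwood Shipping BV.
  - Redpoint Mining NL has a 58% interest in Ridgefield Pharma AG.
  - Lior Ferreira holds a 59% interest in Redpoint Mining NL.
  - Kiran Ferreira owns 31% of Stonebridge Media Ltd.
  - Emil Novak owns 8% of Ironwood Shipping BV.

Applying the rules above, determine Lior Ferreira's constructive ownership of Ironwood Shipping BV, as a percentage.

By sibling attribution (R2), Lior Ferreira is treated as also owning Kiran Ferreira's interest in Redpoint Mining NL, giving 59% + 41% = 100%.
By sibling attribution (R2), Lior Ferreira is treated as also owning Kiran Ferreira's interest in Stonebridge Media Ltd, giving 30% + 31% = 61%.
Chain via Redpoint Mining NL (R3): 100% × 12% = 12% of Ironwood Shipping BV.
Chain via Stonebridge Media Ltd (R3): 61% × 25% = 15.25% of Ironwood Shipping BV.
Direct interest in Ironwood Shipping BV: 4%.
Aggregating (R1): 12% + 15.25% + 4% = 31.25%.

31.25%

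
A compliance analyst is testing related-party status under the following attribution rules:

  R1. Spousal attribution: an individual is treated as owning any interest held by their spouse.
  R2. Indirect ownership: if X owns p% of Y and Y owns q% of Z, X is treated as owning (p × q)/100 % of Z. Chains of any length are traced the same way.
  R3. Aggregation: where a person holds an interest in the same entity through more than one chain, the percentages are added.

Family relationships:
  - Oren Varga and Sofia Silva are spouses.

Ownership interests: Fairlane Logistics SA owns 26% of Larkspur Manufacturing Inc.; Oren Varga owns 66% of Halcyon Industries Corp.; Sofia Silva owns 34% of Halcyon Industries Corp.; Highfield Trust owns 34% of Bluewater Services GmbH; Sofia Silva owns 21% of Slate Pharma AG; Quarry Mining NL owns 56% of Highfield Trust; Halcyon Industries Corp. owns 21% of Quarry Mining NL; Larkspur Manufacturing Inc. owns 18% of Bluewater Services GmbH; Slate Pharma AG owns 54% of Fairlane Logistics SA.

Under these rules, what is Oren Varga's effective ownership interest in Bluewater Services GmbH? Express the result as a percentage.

By spousal attribution (R1), Oren Varga is treated as also owning Sofia Silva's interest in Halcyon Industries Corp, giving 66% + 34% = 100%.
By spousal attribution (R1), Oren Varga is treated as owning Sofia Silva's 21% interest in Slate Pharma AG.
Chain via Halcyon Industries Corp. → Quarry Mining NL → Highfield Trust (R2): 100% × 21% × 56% × 34% = 3.9984% of Bluewater Services GmbH.
Chain via Slate Pharma AG → Fairlane Logistics SA → Larkspur Manufacturing Inc. (R2): 21% × 54% × 26% × 18% = 0.530712% of Bluewater Services GmbH.
Aggregating (R3): 3.9984% + 0.530712% = 4.529112%.

4.529112%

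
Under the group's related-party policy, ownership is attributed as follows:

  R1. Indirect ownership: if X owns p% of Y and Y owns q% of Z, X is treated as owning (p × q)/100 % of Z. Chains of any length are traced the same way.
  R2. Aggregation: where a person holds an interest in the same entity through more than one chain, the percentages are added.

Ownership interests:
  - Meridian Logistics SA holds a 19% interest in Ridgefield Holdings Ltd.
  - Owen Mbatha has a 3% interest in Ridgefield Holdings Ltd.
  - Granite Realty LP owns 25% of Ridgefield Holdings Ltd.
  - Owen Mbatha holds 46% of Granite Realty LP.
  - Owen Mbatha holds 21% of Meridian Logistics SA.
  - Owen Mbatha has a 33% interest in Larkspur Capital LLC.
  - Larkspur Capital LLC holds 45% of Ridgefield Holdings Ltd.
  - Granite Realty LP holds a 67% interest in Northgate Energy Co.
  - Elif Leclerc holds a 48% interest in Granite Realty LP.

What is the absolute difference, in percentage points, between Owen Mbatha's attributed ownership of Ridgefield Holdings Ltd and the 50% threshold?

Chain via Meridian Logistics SA (R1): 21% × 19% = 3.99% of Ridgefield Holdings Ltd.
Chain via Granite Realty LP (R1): 46% × 25% = 11.5% of Ridgefield Holdings Ltd.
Chain via Larkspur Capital LLC (R1): 33% × 45% = 14.85% of Ridgefield Holdings Ltd.
Direct interest in Ridgefield Holdings Ltd: 3%.
Aggregating (R2): 3.99% + 11.5% + 14.85% + 3% = 33.34%.
33.34% falls short of the 50% threshold by 16.66 percentage points.

16.66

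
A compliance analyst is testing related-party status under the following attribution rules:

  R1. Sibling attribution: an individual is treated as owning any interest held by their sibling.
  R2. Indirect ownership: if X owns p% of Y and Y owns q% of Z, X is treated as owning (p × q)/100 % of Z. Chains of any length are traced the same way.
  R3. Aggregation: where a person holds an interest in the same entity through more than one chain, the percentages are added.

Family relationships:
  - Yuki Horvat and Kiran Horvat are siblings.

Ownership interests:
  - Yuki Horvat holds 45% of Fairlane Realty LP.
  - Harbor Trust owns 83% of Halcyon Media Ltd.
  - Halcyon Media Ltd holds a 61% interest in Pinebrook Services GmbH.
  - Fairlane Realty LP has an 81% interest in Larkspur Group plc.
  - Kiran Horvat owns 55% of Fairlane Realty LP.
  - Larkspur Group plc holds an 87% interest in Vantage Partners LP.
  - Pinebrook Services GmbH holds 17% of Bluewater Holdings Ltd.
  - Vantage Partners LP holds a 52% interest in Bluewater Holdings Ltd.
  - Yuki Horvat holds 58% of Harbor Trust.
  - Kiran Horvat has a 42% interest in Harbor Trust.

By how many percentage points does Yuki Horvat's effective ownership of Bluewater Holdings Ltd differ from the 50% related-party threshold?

4.7485

By sibling attribution (R1), Yuki Horvat is treated as also owning Kiran Horvat's interest in Fairlane Realty LP, giving 45% + 55% = 100%.
By sibling attribution (R1), Yuki Horvat is treated as also owning Kiran Horvat's interest in Harbor Trust, giving 58% + 42% = 100%.
Chain via Fairlane Realty LP → Larkspur Group plc → Vantage Partners LP (R2): 100% × 81% × 87% × 52% = 36.6444% of Bluewater Holdings Ltd.
Chain via Harbor Trust → Halcyon Media Ltd → Pinebrook Services GmbH (R2): 100% × 83% × 61% × 17% = 8.6071% of Bluewater Holdings Ltd.
Aggregating (R3): 36.6444% + 8.6071% = 45.2515%.
45.2515% falls short of the 50% threshold by 4.7485 percentage points.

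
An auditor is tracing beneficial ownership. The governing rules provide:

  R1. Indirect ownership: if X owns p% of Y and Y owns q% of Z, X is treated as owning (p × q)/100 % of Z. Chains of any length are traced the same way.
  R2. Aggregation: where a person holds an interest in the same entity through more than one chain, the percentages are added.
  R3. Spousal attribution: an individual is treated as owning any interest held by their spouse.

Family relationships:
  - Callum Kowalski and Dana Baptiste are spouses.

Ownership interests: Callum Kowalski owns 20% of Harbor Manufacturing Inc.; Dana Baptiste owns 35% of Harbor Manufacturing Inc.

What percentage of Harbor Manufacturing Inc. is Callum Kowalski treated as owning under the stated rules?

By spousal attribution (R3), Callum Kowalski is treated as also owning Dana Baptiste's interest in Harbor Manufacturing Inc, giving 20% + 35% = 55%.
Direct interest in Harbor Manufacturing Inc: 55%.

55%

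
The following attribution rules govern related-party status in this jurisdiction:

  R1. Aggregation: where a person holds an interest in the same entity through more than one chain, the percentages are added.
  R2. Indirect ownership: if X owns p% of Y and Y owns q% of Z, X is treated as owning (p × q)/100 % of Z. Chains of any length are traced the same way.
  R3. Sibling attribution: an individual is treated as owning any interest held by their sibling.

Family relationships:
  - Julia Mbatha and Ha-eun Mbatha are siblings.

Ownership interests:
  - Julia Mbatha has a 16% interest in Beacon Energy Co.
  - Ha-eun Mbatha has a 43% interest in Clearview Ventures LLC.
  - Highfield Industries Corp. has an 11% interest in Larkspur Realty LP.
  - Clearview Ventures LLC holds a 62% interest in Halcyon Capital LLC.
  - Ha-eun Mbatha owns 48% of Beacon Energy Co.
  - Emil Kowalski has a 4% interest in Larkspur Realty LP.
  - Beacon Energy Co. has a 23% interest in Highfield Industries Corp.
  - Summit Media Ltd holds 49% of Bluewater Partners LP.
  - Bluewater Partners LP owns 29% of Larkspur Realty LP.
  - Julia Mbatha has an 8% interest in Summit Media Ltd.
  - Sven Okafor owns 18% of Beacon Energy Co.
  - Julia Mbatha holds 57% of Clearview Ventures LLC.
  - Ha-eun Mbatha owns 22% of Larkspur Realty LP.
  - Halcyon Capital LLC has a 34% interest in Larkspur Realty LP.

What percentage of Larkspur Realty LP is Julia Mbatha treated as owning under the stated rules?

By sibling attribution (R3), Julia Mbatha is treated as also owning Ha-eun Mbatha's interest in Beacon Energy Co, giving 16% + 48% = 64%.
By sibling attribution (R3), Julia Mbatha is treated as also owning Ha-eun Mbatha's interest in Clearview Ventures LLC, giving 57% + 43% = 100%.
By sibling attribution (R3), Julia Mbatha is treated as owning Ha-eun Mbatha's 22% interest in Larkspur Realty LP.
Chain via Summit Media Ltd → Bluewater Partners LP (R2): 8% × 49% × 29% = 1.1368% of Larkspur Realty LP.
Chain via Beacon Energy Co. → Highfield Industries Corp. (R2): 64% × 23% × 11% = 1.6192% of Larkspur Realty LP.
Chain via Clearview Ventures LLC → Halcyon Capital LLC (R2): 100% × 62% × 34% = 21.08% of Larkspur Realty LP.
Direct interest in Larkspur Realty LP: 22%.
Aggregating (R1): 1.1368% + 1.6192% + 21.08% + 22% = 45.836%.

45.836%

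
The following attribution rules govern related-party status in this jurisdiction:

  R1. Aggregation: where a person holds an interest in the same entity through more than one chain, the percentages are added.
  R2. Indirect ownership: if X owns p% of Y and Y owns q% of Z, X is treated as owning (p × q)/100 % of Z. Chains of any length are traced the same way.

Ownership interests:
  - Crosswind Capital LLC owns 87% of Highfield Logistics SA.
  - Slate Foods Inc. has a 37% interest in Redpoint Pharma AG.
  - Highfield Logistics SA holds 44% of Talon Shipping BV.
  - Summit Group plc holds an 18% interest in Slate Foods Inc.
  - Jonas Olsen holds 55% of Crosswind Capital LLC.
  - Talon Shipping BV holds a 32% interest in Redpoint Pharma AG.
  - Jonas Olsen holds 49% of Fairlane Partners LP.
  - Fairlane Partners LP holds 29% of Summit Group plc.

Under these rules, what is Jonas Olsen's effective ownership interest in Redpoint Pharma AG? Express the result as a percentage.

7.683666%

Chain via Crosswind Capital LLC → Highfield Logistics SA → Talon Shipping BV (R2): 55% × 87% × 44% × 32% = 6.73728% of Redpoint Pharma AG.
Chain via Fairlane Partners LP → Summit Group plc → Slate Foods Inc. (R2): 49% × 29% × 18% × 37% = 0.946386% of Redpoint Pharma AG.
Aggregating (R1): 6.73728% + 0.946386% = 7.683666%.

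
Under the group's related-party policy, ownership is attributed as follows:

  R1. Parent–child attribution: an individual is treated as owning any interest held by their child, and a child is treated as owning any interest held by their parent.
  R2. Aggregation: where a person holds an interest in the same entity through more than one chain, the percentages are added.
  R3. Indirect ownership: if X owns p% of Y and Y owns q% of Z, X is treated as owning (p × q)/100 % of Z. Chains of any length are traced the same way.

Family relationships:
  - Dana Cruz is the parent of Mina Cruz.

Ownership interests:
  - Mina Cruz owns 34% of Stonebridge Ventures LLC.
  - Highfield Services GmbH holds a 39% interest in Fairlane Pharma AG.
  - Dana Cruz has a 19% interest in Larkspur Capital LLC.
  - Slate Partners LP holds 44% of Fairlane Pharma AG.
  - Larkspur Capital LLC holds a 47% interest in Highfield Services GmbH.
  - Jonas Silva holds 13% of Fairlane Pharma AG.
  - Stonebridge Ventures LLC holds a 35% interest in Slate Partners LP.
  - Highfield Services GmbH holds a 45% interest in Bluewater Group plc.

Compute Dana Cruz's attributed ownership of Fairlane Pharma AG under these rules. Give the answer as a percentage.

By parent–child attribution (R1), Dana Cruz is treated as owning Mina Cruz's 34% interest in Stonebridge Ventures LLC.
Chain via Larkspur Capital LLC → Highfield Services GmbH (R3): 19% × 47% × 39% = 3.4827% of Fairlane Pharma AG.
Chain via Stonebridge Ventures LLC → Slate Partners LP (R3): 34% × 35% × 44% = 5.236% of Fairlane Pharma AG.
Aggregating (R2): 3.4827% + 5.236% = 8.7187%.

8.7187%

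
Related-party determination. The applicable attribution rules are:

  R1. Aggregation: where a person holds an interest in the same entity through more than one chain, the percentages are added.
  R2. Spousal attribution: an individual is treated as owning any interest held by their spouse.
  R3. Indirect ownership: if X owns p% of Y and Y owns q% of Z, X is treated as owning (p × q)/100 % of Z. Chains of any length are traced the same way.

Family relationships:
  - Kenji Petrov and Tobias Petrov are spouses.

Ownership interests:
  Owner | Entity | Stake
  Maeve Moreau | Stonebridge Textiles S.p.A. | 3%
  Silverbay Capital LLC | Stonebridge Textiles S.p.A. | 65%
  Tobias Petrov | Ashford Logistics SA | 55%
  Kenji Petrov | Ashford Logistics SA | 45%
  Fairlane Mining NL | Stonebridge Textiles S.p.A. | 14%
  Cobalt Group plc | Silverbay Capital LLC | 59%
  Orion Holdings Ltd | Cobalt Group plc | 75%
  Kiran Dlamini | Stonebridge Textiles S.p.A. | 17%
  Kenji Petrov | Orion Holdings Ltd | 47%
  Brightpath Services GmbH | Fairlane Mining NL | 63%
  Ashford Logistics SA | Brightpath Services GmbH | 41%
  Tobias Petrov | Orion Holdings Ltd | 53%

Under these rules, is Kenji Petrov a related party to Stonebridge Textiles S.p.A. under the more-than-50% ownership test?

By spousal attribution (R2), Kenji Petrov is treated as also owning Tobias Petrov's interest in Ashford Logistics SA, giving 45% + 55% = 100%.
By spousal attribution (R2), Kenji Petrov is treated as also owning Tobias Petrov's interest in Orion Holdings Ltd, giving 47% + 53% = 100%.
Chain via Ashford Logistics SA → Brightpath Services GmbH → Fairlane Mining NL (R3): 100% × 41% × 63% × 14% = 3.6162% of Stonebridge Textiles S.p.A.
Chain via Orion Holdings Ltd → Cobalt Group plc → Silverbay Capital LLC (R3): 100% × 75% × 59% × 65% = 28.7625% of Stonebridge Textiles S.p.A.
Aggregating (R1): 3.6162% + 28.7625% = 32.3787%.
32.3787% does not exceed the 50% threshold, so Kenji is not a related party to Stonebridge Textiles S.p.A.

No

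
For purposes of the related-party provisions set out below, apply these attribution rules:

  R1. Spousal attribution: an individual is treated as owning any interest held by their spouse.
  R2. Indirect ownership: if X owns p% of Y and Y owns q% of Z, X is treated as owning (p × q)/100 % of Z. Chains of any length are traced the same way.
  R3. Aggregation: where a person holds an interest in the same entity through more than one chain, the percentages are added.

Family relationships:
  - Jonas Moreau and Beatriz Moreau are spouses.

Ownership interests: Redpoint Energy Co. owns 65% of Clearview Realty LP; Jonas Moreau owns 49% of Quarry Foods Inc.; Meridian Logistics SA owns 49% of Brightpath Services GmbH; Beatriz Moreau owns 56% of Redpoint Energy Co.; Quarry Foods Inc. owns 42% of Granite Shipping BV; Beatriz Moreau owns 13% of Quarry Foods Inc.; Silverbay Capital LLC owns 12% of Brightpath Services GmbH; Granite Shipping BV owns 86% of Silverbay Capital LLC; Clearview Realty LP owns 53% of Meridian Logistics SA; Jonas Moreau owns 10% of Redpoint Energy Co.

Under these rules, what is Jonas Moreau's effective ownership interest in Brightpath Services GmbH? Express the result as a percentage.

By spousal attribution (R1), Jonas Moreau is treated as also owning Beatriz Moreau's interest in Redpoint Energy Co, giving 10% + 56% = 66%.
By spousal attribution (R1), Jonas Moreau is treated as also owning Beatriz Moreau's interest in Quarry Foods Inc, giving 49% + 13% = 62%.
Chain via Redpoint Energy Co. → Clearview Realty LP → Meridian Logistics SA (R2): 66% × 65% × 53% × 49% = 11.14113% of Brightpath Services GmbH.
Chain via Quarry Foods Inc. → Granite Shipping BV → Silverbay Capital LLC (R2): 62% × 42% × 86% × 12% = 2.687328% of Brightpath Services GmbH.
Aggregating (R3): 11.14113% + 2.687328% = 13.828458%.

13.828458%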